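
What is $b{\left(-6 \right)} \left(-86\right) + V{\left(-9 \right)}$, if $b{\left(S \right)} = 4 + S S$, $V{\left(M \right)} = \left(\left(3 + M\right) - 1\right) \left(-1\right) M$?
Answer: $-3503$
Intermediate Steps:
$V{\left(M \right)} = M \left(-2 - M\right)$ ($V{\left(M \right)} = \left(2 + M\right) \left(-1\right) M = \left(-2 - M\right) M = M \left(-2 - M\right)$)
$b{\left(S \right)} = 4 + S^{2}$
$b{\left(-6 \right)} \left(-86\right) + V{\left(-9 \right)} = \left(4 + \left(-6\right)^{2}\right) \left(-86\right) - - 9 \left(2 - 9\right) = \left(4 + 36\right) \left(-86\right) - \left(-9\right) \left(-7\right) = 40 \left(-86\right) - 63 = -3440 - 63 = -3503$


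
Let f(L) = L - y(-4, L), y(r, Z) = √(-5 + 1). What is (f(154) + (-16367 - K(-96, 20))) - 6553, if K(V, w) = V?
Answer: -22670 - 2*I ≈ -22670.0 - 2.0*I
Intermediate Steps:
y(r, Z) = 2*I (y(r, Z) = √(-4) = 2*I)
f(L) = L - 2*I
(f(154) + (-16367 - K(-96, 20))) - 6553 = ((154 - 2*I) + (-16367 - 1*(-96))) - 6553 = ((154 - 2*I) + (-16367 + 96)) - 6553 = ((154 - 2*I) - 16271) - 6553 = (-16117 - 2*I) - 6553 = -22670 - 2*I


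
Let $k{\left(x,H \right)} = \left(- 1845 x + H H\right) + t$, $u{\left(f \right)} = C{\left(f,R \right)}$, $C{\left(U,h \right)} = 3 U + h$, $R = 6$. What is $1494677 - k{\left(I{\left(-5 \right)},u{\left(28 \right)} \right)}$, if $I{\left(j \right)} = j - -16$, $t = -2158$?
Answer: $1509030$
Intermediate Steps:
$I{\left(j \right)} = 16 + j$ ($I{\left(j \right)} = j + 16 = 16 + j$)
$C{\left(U,h \right)} = h + 3 U$
$u{\left(f \right)} = 6 + 3 f$
$k{\left(x,H \right)} = -2158 + H^{2} - 1845 x$ ($k{\left(x,H \right)} = \left(- 1845 x + H H\right) - 2158 = \left(- 1845 x + H^{2}\right) - 2158 = \left(H^{2} - 1845 x\right) - 2158 = -2158 + H^{2} - 1845 x$)
$1494677 - k{\left(I{\left(-5 \right)},u{\left(28 \right)} \right)} = 1494677 - \left(-2158 + \left(6 + 3 \cdot 28\right)^{2} - 1845 \left(16 - 5\right)\right) = 1494677 - \left(-2158 + \left(6 + 84\right)^{2} - 20295\right) = 1494677 - \left(-2158 + 90^{2} - 20295\right) = 1494677 - \left(-2158 + 8100 - 20295\right) = 1494677 - -14353 = 1494677 + 14353 = 1509030$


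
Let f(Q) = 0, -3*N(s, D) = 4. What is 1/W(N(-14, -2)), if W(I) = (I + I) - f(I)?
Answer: -3/8 ≈ -0.37500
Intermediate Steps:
N(s, D) = -4/3 (N(s, D) = -⅓*4 = -4/3)
W(I) = 2*I (W(I) = (I + I) - 1*0 = 2*I + 0 = 2*I)
1/W(N(-14, -2)) = 1/(2*(-4/3)) = 1/(-8/3) = -3/8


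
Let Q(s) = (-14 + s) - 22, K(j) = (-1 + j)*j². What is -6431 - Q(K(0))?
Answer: -6395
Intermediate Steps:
K(j) = j²*(-1 + j)
Q(s) = -36 + s
-6431 - Q(K(0)) = -6431 - (-36 + 0²*(-1 + 0)) = -6431 - (-36 + 0*(-1)) = -6431 - (-36 + 0) = -6431 - 1*(-36) = -6431 + 36 = -6395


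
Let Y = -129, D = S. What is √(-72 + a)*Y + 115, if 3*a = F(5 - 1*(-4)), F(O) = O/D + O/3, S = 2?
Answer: 115 - 129*I*√278/2 ≈ 115.0 - 1075.4*I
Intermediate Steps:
D = 2
F(O) = 5*O/6 (F(O) = O/2 + O/3 = 5*O/6)
a = 5/2 (a = (5*(5 - 1*(-4))/6)/3 = (5*(5 + 4)/6)/3 = ((⅚)*9)/3 = (⅓)*(15/2) = 5/2 ≈ 2.5000)
√(-72 + a)*Y + 115 = √(-72 + 5/2)*(-129) + 115 = √(-139/2)*(-129) + 115 = (I*√278/2)*(-129) + 115 = -129*I*√278/2 + 115 = 115 - 129*I*√278/2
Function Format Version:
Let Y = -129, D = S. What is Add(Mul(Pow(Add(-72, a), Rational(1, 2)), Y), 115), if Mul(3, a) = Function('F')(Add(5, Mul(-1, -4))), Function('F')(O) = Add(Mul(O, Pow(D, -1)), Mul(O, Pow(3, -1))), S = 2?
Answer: Add(115, Mul(Rational(-129, 2), I, Pow(278, Rational(1, 2)))) ≈ Add(115.00, Mul(-1075.4, I))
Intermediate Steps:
D = 2
Function('F')(O) = Mul(Rational(5, 6), O) (Function('F')(O) = Add(Mul(O, Pow(2, -1)), Mul(O, Pow(3, -1))) = Add(Mul(O, Rational(1, 2)), Mul(O, Rational(1, 3))) = Add(Mul(Rational(1, 2), O), Mul(Rational(1, 3), O)) = Mul(Rational(5, 6), O))
a = Rational(5, 2) (a = Mul(Rational(1, 3), Mul(Rational(5, 6), Add(5, Mul(-1, -4)))) = Mul(Rational(1, 3), Mul(Rational(5, 6), Add(5, 4))) = Mul(Rational(1, 3), Mul(Rational(5, 6), 9)) = Mul(Rational(1, 3), Rational(15, 2)) = Rational(5, 2) ≈ 2.5000)
Add(Mul(Pow(Add(-72, a), Rational(1, 2)), Y), 115) = Add(Mul(Pow(Add(-72, Rational(5, 2)), Rational(1, 2)), -129), 115) = Add(Mul(Pow(Rational(-139, 2), Rational(1, 2)), -129), 115) = Add(Mul(Mul(Rational(1, 2), I, Pow(278, Rational(1, 2))), -129), 115) = Add(Mul(Rational(-129, 2), I, Pow(278, Rational(1, 2))), 115) = Add(115, Mul(Rational(-129, 2), I, Pow(278, Rational(1, 2))))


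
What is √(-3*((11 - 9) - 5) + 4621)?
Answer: √4630 ≈ 68.044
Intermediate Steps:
√(-3*((11 - 9) - 5) + 4621) = √(-3*(2 - 5) + 4621) = √(-3*(-3) + 4621) = √(9 + 4621) = √4630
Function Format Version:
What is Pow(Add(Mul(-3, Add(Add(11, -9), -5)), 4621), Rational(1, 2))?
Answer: Pow(4630, Rational(1, 2)) ≈ 68.044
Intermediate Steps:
Pow(Add(Mul(-3, Add(Add(11, -9), -5)), 4621), Rational(1, 2)) = Pow(Add(Mul(-3, Add(2, -5)), 4621), Rational(1, 2)) = Pow(Add(Mul(-3, -3), 4621), Rational(1, 2)) = Pow(Add(9, 4621), Rational(1, 2)) = Pow(4630, Rational(1, 2))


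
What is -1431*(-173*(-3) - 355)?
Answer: -234684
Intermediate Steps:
-1431*(-173*(-3) - 355) = -1431*(519 - 355) = -1431*164 = -234684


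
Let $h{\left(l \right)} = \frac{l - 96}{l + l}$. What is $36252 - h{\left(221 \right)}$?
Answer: $\frac{16023259}{442} \approx 36252.0$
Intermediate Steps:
$h{\left(l \right)} = \frac{-96 + l}{2 l}$
$36252 - h{\left(221 \right)} = 36252 - \frac{-96 + 221}{2 \cdot 221} = 36252 - \frac{1}{2} \cdot \frac{1}{221} \cdot 125 = 36252 - \frac{125}{442} = \frac{16023259}{442}$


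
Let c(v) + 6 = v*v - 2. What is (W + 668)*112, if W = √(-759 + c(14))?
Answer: 74816 + 112*I*√571 ≈ 74816.0 + 2676.3*I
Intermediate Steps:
c(v) = -8 + v² (c(v) = -6 + (v*v - 2) = -6 + (v² - 2) = -6 + (-2 + v²) = -8 + v²)
W = I*√571 (W = √(-759 + (-8 + 14²)) = √(-759 + (-8 + 196)) = √(-759 + 188) = √(-571) = I*√571 ≈ 23.896*I)
(W + 668)*112 = (I*√571 + 668)*112 = (668 + I*√571)*112 = 74816 + 112*I*√571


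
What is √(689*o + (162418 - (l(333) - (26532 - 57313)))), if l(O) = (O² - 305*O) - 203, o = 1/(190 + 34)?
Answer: √384219822/56 ≈ 350.03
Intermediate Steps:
o = 1/224 ≈ 0.0044643
l(O) = -203 + O² - 305*O
√(689*o + (162418 - (l(333) - (26532 - 57313)))) = √(689*(1/224) + (162418 - ((-203 + 333² - 305*333) - (26532 - 57313)))) = √(689/224 + (162418 - ((-203 + 110889 - 101565) - 1*(-30781)))) = √(689/224 + (162418 - (9121 + 30781))) = √(689/224 + (162418 - 1*39902)) = √(689/224 + (162418 - 39902)) = √(689/224 + 122516) = √(27444273/224) = √384219822/56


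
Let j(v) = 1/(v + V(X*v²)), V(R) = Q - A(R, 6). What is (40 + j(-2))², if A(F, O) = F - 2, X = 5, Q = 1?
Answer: 576081/361 ≈ 1595.8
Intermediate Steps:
A(F, O) = -2 + F
V(R) = 3 - R (V(R) = 1 - (-2 + R) = 1 + (2 - R) = 3 - R)
j(v) = 1/(3 + v - 5*v²) (j(v) = 1/(v + (3 - 5*v²)) = 1/(3 + v - 5*v²))
(40 + j(-2))² = (40 + 1/(3 - 2 - 5*(-2)²))² = (40 + 1/(3 - 2 - 5*4))² = (40 + 1/(3 - 2 - 20))² = (40 + 1/(-19))² = (40 - 1/19)² = (759/19)² = 576081/361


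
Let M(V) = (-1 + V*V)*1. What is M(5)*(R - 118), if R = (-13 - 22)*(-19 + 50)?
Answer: -28872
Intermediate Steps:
M(V) = -1 + V**2 (M(V) = (-1 + V**2)*1 = -1 + V**2)
R = -1085 (R = -35*31 = -1085)
M(5)*(R - 118) = (-1 + 5**2)*(-1085 - 118) = (-1 + 25)*(-1203) = 24*(-1203) = -28872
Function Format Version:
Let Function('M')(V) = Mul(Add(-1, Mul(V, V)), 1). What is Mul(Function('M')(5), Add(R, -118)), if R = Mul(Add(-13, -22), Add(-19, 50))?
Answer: -28872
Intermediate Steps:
Function('M')(V) = Add(-1, Pow(V, 2)) (Function('M')(V) = Mul(Add(-1, Pow(V, 2)), 1) = Add(-1, Pow(V, 2)))
R = -1085 (R = Mul(-35, 31) = -1085)
Mul(Function('M')(5), Add(R, -118)) = Mul(Add(-1, Pow(5, 2)), Add(-1085, -118)) = Mul(Add(-1, 25), -1203) = Mul(24, -1203) = -28872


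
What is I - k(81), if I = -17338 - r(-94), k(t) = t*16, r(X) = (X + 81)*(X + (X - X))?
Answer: -19856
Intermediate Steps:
r(X) = X*(81 + X) (r(X) = (81 + X)*(X + 0) = (81 + X)*X = X*(81 + X))
k(t) = 16*t
I = -18560 (I = -17338 - (-94)*(81 - 94) = -17338 - (-94)*(-13) = -17338 - 1*1222 = -17338 - 1222 = -18560)
I - k(81) = -18560 - 16*81 = -18560 - 1*1296 = -18560 - 1296 = -19856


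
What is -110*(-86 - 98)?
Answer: 20240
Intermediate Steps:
-110*(-86 - 98) = -110*(-184) = 20240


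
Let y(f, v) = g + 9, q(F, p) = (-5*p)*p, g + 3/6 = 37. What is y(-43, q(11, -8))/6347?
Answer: 91/12694 ≈ 0.0071687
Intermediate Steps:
g = 73/2 (g = -½ + 37 = 73/2 ≈ 36.500)
q(F, p) = -5*p²
y(f, v) = 91/2 (y(f, v) = 73/2 + 9 = 91/2)
y(-43, q(11, -8))/6347 = (91/2)/6347 = (91/2)*(1/6347) = 91/12694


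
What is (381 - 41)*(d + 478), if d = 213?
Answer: 234940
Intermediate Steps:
(381 - 41)*(d + 478) = (381 - 41)*(213 + 478) = 340*691 = 234940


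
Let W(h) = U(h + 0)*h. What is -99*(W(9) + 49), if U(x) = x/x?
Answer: -5742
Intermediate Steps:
U(x) = 1
W(h) = h (W(h) = 1*h = h)
-99*(W(9) + 49) = -99*(9 + 49) = -99*58 = -5742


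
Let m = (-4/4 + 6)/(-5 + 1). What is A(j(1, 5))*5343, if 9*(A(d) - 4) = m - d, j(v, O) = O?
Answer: 211939/12 ≈ 17662.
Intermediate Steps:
m = -5/4 (m = (-4*¼ + 6)/(-4) = (-1 + 6)*(-¼) = 5*(-¼) = -5/4 ≈ -1.2500)
A(d) = 139/36 - d/9 (A(d) = 4 + (-5/4 - d)/9 = 4 + (-5/36 - d/9) = 139/36 - d/9)
A(j(1, 5))*5343 = (139/36 - ⅑*5)*5343 = (139/36 - 5/9)*5343 = (119/36)*5343 = 211939/12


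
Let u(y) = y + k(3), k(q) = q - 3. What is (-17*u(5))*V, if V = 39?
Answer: -3315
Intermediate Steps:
k(q) = -3 + q
u(y) = y (u(y) = y + (-3 + 3) = y + 0 = y)
(-17*u(5))*V = -17*5*39 = -85*39 = -3315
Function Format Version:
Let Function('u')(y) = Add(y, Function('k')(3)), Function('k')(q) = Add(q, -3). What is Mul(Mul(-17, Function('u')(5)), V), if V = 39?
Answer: -3315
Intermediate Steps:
Function('k')(q) = Add(-3, q)
Function('u')(y) = y (Function('u')(y) = Add(y, Add(-3, 3)) = Add(y, 0) = y)
Mul(Mul(-17, Function('u')(5)), V) = Mul(Mul(-17, 5), 39) = Mul(-85, 39) = -3315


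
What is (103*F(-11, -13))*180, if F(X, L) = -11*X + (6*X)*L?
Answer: 18150660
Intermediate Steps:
F(X, L) = -11*X + 6*L*X
(103*F(-11, -13))*180 = (103*(-11*(-11 + 6*(-13))))*180 = (103*(-11*(-11 - 78)))*180 = (103*(-11*(-89)))*180 = (103*979)*180 = 100837*180 = 18150660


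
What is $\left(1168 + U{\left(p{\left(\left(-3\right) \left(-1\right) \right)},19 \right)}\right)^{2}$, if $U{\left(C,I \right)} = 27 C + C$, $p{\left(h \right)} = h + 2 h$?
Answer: $2016400$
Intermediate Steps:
$p{\left(h \right)} = 3 h$
$U{\left(C,I \right)} = 28 C$
$\left(1168 + U{\left(p{\left(\left(-3\right) \left(-1\right) \right)},19 \right)}\right)^{2} = \left(1168 + 28 \cdot 3 \left(\left(-3\right) \left(-1\right)\right)\right)^{2} = \left(1168 + 28 \cdot 3 \cdot 3\right)^{2} = \left(1168 + 28 \cdot 9\right)^{2} = \left(1168 + 252\right)^{2} = 1420^{2} = 2016400$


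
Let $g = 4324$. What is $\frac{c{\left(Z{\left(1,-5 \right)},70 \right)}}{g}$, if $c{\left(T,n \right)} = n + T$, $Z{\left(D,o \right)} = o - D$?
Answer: $\frac{16}{1081} \approx 0.014801$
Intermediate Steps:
$c{\left(T,n \right)} = T + n$
$\frac{c{\left(Z{\left(1,-5 \right)},70 \right)}}{g} = \frac{\left(-5 - 1\right) + 70}{4324} = \left(\left(-5 - 1\right) + 70\right) \frac{1}{4324} = \left(-6 + 70\right) \frac{1}{4324} = 64 \cdot \frac{1}{4324} = \frac{16}{1081}$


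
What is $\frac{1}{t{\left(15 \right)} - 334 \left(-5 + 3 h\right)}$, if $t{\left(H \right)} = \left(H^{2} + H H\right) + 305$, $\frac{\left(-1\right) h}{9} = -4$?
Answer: $- \frac{1}{33647} \approx -2.972 \cdot 10^{-5}$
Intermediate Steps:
$h = 36$ ($h = \left(-9\right) \left(-4\right) = 36$)
$t{\left(H \right)} = 305 + 2 H^{2}$ ($t{\left(H \right)} = \left(H^{2} + H^{2}\right) + 305 = 2 H^{2} + 305 = 305 + 2 H^{2}$)
$\frac{1}{t{\left(15 \right)} - 334 \left(-5 + 3 h\right)} = \frac{1}{\left(305 + 2 \cdot 15^{2}\right) - 334 \left(-5 + 3 \cdot 36\right)} = \frac{1}{\left(305 + 2 \cdot 225\right) - 334 \left(-5 + 108\right)} = \frac{1}{\left(305 + 450\right) - 34402} = \frac{1}{755 - 34402} = \frac{1}{-33647} = - \frac{1}{33647}$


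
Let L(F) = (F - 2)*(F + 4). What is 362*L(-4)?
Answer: 0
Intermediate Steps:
L(F) = (-2 + F)*(4 + F)
362*L(-4) = 362*(-8 + (-4)² + 2*(-4)) = 362*(-8 + 16 - 8) = 362*0 = 0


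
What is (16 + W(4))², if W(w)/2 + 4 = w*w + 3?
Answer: 2116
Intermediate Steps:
W(w) = -2 + 2*w² (W(w) = -8 + 2*(w*w + 3) = -8 + 2*(w² + 3) = -8 + 2*(3 + w²) = -8 + (6 + 2*w²) = -2 + 2*w²)
(16 + W(4))² = (16 + (-2 + 2*4²))² = (16 + (-2 + 2*16))² = (16 + (-2 + 32))² = (16 + 30)² = 46² = 2116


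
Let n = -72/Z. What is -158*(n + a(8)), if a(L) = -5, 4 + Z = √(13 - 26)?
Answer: 158*(-52*I + 5*√13)/(√13 + 4*I) ≈ -779.1 - 1414.4*I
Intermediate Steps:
Z = -4 + I*√13 (Z = -4 + √(13 - 26) = -4 + √(-13) = -4 + I*√13 ≈ -4.0 + 3.6056*I)
n = -72/(-4 + I*√13) ≈ 9.931 + 8.9517*I
-158*(n + a(8)) = -158*((288/29 + 72*I*√13/29) - 5) = -158*(143/29 + 72*I*√13/29) = -22594/29 - 11376*I*√13/29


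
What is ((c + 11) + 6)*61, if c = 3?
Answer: 1220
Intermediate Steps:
((c + 11) + 6)*61 = ((3 + 11) + 6)*61 = (14 + 6)*61 = 20*61 = 1220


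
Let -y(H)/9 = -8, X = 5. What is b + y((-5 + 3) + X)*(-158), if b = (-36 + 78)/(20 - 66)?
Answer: -261669/23 ≈ -11377.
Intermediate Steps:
y(H) = 72 (y(H) = -9*(-8) = 72)
b = -21/23 (b = 42/(-46) = 42*(-1/46) = -21/23 ≈ -0.91304)
b + y((-5 + 3) + X)*(-158) = -21/23 + 72*(-158) = -21/23 - 11376 = -261669/23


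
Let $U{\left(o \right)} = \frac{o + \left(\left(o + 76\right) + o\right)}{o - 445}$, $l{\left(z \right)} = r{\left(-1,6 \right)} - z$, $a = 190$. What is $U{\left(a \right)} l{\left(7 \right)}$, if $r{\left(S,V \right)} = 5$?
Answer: $\frac{76}{15} \approx 5.0667$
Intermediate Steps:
$l{\left(z \right)} = 5 - z$
$U{\left(o \right)} = \frac{76 + 3 o}{-445 + o}$ ($U{\left(o \right)} = \frac{o + \left(\left(76 + o\right) + o\right)}{-445 + o} = \frac{o + \left(76 + 2 o\right)}{-445 + o} = \frac{76 + 3 o}{-445 + o}$)
$U{\left(a \right)} l{\left(7 \right)} = \frac{76 + 3 \cdot 190}{-445 + 190} \left(5 - 7\right) = \frac{76 + 570}{-255} \left(5 - 7\right) = \left(- \frac{1}{255}\right) 646 \left(-2\right) = \left(- \frac{38}{15}\right) \left(-2\right) = \frac{76}{15}$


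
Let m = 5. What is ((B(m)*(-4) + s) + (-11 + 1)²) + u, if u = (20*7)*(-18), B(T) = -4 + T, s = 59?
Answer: -2365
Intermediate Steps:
u = -2520 (u = 140*(-18) = -2520)
((B(m)*(-4) + s) + (-11 + 1)²) + u = (((-4 + 5)*(-4) + 59) + (-11 + 1)²) - 2520 = ((1*(-4) + 59) + (-10)²) - 2520 = ((-4 + 59) + 100) - 2520 = (55 + 100) - 2520 = 155 - 2520 = -2365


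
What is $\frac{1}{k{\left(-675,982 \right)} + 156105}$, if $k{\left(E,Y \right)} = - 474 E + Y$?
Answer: $\frac{1}{477037} \approx 2.0963 \cdot 10^{-6}$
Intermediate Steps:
$k{\left(E,Y \right)} = Y - 474 E$
$\frac{1}{k{\left(-675,982 \right)} + 156105} = \frac{1}{\left(982 - -319950\right) + 156105} = \frac{1}{\left(982 + 319950\right) + 156105} = \frac{1}{320932 + 156105} = \frac{1}{477037}$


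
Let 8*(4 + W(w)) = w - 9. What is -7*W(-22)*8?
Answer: 441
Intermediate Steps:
W(w) = -41/8 + w/8 (W(w) = -4 + (w - 9)/8 = -4 + (-9 + w)/8 = -4 + (-9/8 + w/8) = -41/8 + w/8)
-7*W(-22)*8 = -7*(-41/8 + (1/8)*(-22))*8 = -7*(-41/8 - 11/4)*8 = -7*(-63/8)*8 = (441/8)*8 = 441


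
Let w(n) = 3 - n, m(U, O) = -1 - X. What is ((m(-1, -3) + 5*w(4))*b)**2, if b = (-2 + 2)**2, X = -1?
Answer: 0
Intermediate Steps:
m(U, O) = 0 (m(U, O) = -1 - 1*(-1) = -1 + 1 = 0)
b = 0 (b = 0**2 = 0)
((m(-1, -3) + 5*w(4))*b)**2 = ((0 + 5*(3 - 1*4))*0)**2 = ((0 + 5*(3 - 4))*0)**2 = ((0 + 5*(-1))*0)**2 = ((0 - 5)*0)**2 = (-5*0)**2 = 0**2 = 0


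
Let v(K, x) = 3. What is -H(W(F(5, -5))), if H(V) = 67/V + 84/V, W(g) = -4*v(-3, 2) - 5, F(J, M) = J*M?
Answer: 151/17 ≈ 8.8824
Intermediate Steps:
W(g) = -17 (W(g) = -4*3 - 5 = -12 - 5 = -17)
H(V) = 151/V
-H(W(F(5, -5))) = -151/(-17) = -151*(-1)/17 = -1*(-151/17) = 151/17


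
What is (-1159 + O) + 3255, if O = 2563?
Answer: 4659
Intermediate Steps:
(-1159 + O) + 3255 = (-1159 + 2563) + 3255 = 1404 + 3255 = 4659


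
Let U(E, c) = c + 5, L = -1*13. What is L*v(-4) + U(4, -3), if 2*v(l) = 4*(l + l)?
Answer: 210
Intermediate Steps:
v(l) = 4*l (v(l) = (4*(l + l))/2 = (4*(2*l))/2 = (8*l)/2 = 4*l)
L = -13
U(E, c) = 5 + c
L*v(-4) + U(4, -3) = -52*(-4) + (5 - 3) = -13*(-16) + 2 = 208 + 2 = 210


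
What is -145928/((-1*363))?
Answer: 145928/363 ≈ 402.01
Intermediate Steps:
-145928/((-1*363)) = -145928/(-363) = -145928*(-1)/363 = -629*(-232/363) = 145928/363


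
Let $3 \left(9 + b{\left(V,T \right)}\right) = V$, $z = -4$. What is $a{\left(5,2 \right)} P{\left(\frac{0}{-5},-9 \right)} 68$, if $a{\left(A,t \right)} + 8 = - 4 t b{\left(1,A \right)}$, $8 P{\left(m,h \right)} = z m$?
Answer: $0$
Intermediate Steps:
$b{\left(V,T \right)} = -9 + \frac{V}{3}$
$P{\left(m,h \right)} = - \frac{m}{2}$ ($P{\left(m,h \right)} = \frac{\left(-4\right) m}{8} = - \frac{m}{2}$)
$a{\left(A,t \right)} = -8 + \frac{104 t}{3}$ ($a{\left(A,t \right)} = -8 + - 4 t \left(-9 + \frac{1}{3} \cdot 1\right) = -8 + - 4 t \left(-9 + \frac{1}{3}\right) = -8 + - 4 t \left(- \frac{26}{3}\right) = -8 + \frac{104 t}{3}$)
$a{\left(5,2 \right)} P{\left(\frac{0}{-5},-9 \right)} 68 = \left(-8 + \frac{104}{3} \cdot 2\right) \left(- \frac{0 \frac{1}{-5}}{2}\right) 68 = \left(-8 + \frac{208}{3}\right) \left(- \frac{0 \left(- \frac{1}{5}\right)}{2}\right) 68 = \frac{184 \left(\left(- \frac{1}{2}\right) 0\right)}{3} \cdot 68 = \frac{184}{3} \cdot 0 \cdot 68 = 0 \cdot 68 = 0$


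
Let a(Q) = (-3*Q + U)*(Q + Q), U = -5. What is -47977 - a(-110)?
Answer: 23523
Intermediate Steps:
a(Q) = 2*Q*(-5 - 3*Q) (a(Q) = (-3*Q - 5)*(Q + Q) = (-5 - 3*Q)*(2*Q) = 2*Q*(-5 - 3*Q))
-47977 - a(-110) = -47977 - (-2)*(-110)*(5 + 3*(-110)) = -47977 - (-2)*(-110)*(5 - 330) = -47977 - (-2)*(-110)*(-325) = -47977 - 1*(-71500) = -47977 + 71500 = 23523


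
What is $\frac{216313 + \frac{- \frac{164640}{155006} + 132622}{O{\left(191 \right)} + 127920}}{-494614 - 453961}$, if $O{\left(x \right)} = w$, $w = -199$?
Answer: $- \frac{428248178763213}{1877943379181045} \approx -0.22804$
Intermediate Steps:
$O{\left(x \right)} = -199$
$\frac{216313 + \frac{- \frac{164640}{155006} + 132622}{O{\left(191 \right)} + 127920}}{-494614 - 453961} = \frac{216313 + \frac{- \frac{164640}{155006} + 132622}{-199 + 127920}}{-494614 - 453961} = \frac{216313 + \frac{\left(-164640\right) \frac{1}{155006} + 132622}{127721}}{-948575} = \left(216313 + \left(- \frac{82320}{77503} + 132622\right) \frac{1}{127721}\right) \left(- \frac{1}{948575}\right) = \left(216313 + \frac{10278520546}{77503} \cdot \frac{1}{127721}\right) \left(- \frac{1}{948575}\right) = \left(216313 + \frac{10278520546}{9898760663}\right) \left(- \frac{1}{948575}\right) = \frac{2141240893816065}{9898760663} \left(- \frac{1}{948575}\right) = - \frac{428248178763213}{1877943379181045}$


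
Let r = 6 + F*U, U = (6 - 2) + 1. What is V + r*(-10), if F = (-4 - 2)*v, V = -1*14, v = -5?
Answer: -1574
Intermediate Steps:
V = -14
U = 5 (U = 4 + 1 = 5)
F = 30 (F = (-4 - 2)*(-5) = -6*(-5) = 30)
r = 156 (r = 6 + 30*5 = 6 + 150 = 156)
V + r*(-10) = -14 + 156*(-10) = -14 - 1560 = -1574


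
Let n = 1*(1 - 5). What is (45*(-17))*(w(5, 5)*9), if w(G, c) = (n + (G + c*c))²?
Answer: -4654260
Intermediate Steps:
n = -4 (n = 1*(-4) = -4)
w(G, c) = (-4 + G + c²)² (w(G, c) = (-4 + (G + c*c))² = (-4 + (G + c²))² = (-4 + G + c²)²)
(45*(-17))*(w(5, 5)*9) = (45*(-17))*((-4 + 5 + 5²)²*9) = -765*(-4 + 5 + 25)²*9 = -765*26²*9 = -517140*9 = -765*6084 = -4654260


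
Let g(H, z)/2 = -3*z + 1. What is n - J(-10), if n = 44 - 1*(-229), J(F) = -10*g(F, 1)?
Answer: 233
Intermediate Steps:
g(H, z) = 2 - 6*z (g(H, z) = 2*(-3*z + 1) = 2*(1 - 3*z) = 2 - 6*z)
J(F) = 40 (J(F) = -10*(2 - 6*1) = -10*(2 - 6) = -10*(-4) = 40)
n = 273 (n = 44 + 229 = 273)
n - J(-10) = 273 - 1*40 = 273 - 40 = 233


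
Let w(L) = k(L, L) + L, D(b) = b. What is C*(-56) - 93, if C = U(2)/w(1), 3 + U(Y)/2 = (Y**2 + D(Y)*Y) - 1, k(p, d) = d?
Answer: -317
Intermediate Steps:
w(L) = 2*L (w(L) = L + L = 2*L)
U(Y) = -8 + 4*Y**2 (U(Y) = -6 + 2*((Y**2 + Y*Y) - 1) = -6 + 2*((Y**2 + Y**2) - 1) = -6 + 2*(2*Y**2 - 1) = -6 + 2*(-1 + 2*Y**2) = -6 + (-2 + 4*Y**2) = -8 + 4*Y**2)
C = 4 (C = (-8 + 4*2**2)/((2*1)) = (-8 + 4*4)/2 = (-8 + 16)*(1/2) = 8*(1/2) = 4)
C*(-56) - 93 = 4*(-56) - 93 = -224 - 93 = -317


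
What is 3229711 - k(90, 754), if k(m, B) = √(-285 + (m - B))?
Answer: 3229711 - I*√949 ≈ 3.2297e+6 - 30.806*I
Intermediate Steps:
k(m, B) = √(-285 + m - B)
3229711 - k(90, 754) = 3229711 - √(-285 + 90 - 1*754) = 3229711 - √(-285 + 90 - 754) = 3229711 - √(-949) = 3229711 - I*√949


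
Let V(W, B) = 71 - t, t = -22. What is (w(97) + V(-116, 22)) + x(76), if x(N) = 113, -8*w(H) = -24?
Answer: 209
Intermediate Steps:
w(H) = 3 (w(H) = -⅛*(-24) = 3)
V(W, B) = 93 (V(W, B) = 71 - 1*(-22) = 71 + 22 = 93)
(w(97) + V(-116, 22)) + x(76) = (3 + 93) + 113 = 96 + 113 = 209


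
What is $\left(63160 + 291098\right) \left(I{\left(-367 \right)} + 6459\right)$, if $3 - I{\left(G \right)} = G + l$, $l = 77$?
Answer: $2391950016$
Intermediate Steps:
$I{\left(G \right)} = -74 - G$ ($I{\left(G \right)} = 3 - \left(G + 77\right) = 3 - \left(77 + G\right) = -74 - G$)
$\left(63160 + 291098\right) \left(I{\left(-367 \right)} + 6459\right) = \left(63160 + 291098\right) \left(\left(-74 - -367\right) + 6459\right) = 354258 \left(\left(-74 + 367\right) + 6459\right) = 354258 \left(293 + 6459\right) = 354258 \cdot 6752 = 2391950016$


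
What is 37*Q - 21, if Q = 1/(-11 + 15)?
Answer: -47/4 ≈ -11.750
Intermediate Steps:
Q = 1/4 ≈ 0.25000
37*Q - 21 = 37*(1/4) - 21 = 37/4 - 21 = -47/4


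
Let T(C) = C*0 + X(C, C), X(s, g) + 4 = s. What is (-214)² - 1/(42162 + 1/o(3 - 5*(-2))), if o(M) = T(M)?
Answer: 17377704355/379459 ≈ 45796.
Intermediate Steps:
X(s, g) = -4 + s
T(C) = -4 + C (T(C) = C*0 + (-4 + C) = 0 + (-4 + C) = -4 + C)
o(M) = -4 + M
(-214)² - 1/(42162 + 1/o(3 - 5*(-2))) = (-214)² - 1/(42162 + 1/(-4 + (3 - 5*(-2)))) = 45796 - 1/(42162 + 1/(-4 + (3 + 10))) = 45796 - 1/(42162 + 1/(-4 + 13)) = 45796 - 1/(42162 + 1/9) = 45796 - 1/(42162 + ⅑) = 45796 - 1/379459/9 = 45796 - 1*9/379459 = 45796 - 9/379459 = 17377704355/379459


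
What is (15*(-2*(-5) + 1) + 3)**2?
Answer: 28224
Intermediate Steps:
(15*(-2*(-5) + 1) + 3)**2 = (15*(10 + 1) + 3)**2 = (15*11 + 3)**2 = (165 + 3)**2 = 168**2 = 28224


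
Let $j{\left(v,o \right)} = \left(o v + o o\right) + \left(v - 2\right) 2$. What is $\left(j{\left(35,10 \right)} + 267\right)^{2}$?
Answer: $613089$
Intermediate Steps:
$j{\left(v,o \right)} = -4 + o^{2} + 2 v + o v$ ($j{\left(v,o \right)} = \left(o v + o^{2}\right) + \left(-2 + v\right) 2 = \left(o^{2} + o v\right) + \left(-4 + 2 v\right) = -4 + o^{2} + 2 v + o v$)
$\left(j{\left(35,10 \right)} + 267\right)^{2} = \left(\left(-4 + 10^{2} + 2 \cdot 35 + 10 \cdot 35\right) + 267\right)^{2} = \left(\left(-4 + 100 + 70 + 350\right) + 267\right)^{2} = \left(516 + 267\right)^{2} = 783^{2} = 613089$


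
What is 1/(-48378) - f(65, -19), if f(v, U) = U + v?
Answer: -2225389/48378 ≈ -46.000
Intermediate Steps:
1/(-48378) - f(65, -19) = 1/(-48378) - (-19 + 65) = -1/48378 - 1*46 = -1/48378 - 46 = -2225389/48378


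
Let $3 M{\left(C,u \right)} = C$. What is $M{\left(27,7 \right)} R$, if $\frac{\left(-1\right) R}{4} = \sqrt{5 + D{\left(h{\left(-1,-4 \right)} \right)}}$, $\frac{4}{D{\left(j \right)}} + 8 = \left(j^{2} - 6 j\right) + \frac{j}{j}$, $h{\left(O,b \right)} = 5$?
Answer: $- 12 \sqrt{42} \approx -77.769$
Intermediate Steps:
$M{\left(C,u \right)} = \frac{C}{3}$
$D{\left(j \right)} = \frac{4}{-7 + j^{2} - 6 j}$ ($D{\left(j \right)} = \frac{4}{-8 + \left(\left(j^{2} - 6 j\right) + \frac{j}{j}\right)} = \frac{4}{-8 + \left(\left(j^{2} - 6 j\right) + 1\right)} = \frac{4}{-8 + \left(1 + j^{2} - 6 j\right)} = \frac{4}{-7 + j^{2} - 6 j}$)
$R = - \frac{4 \sqrt{42}}{3}$ ($R = - 4 \sqrt{5 + \frac{4}{-7 + 5^{2} - 30}} = - 4 \sqrt{5 + \frac{4}{-7 + 25 - 30}} = - 4 \sqrt{5 + \frac{4}{-12}} = - 4 \sqrt{5 + 4 \left(- \frac{1}{12}\right)} = - 4 \sqrt{5 - \frac{1}{3}} = - 4 \sqrt{\frac{14}{3}} = - 4 \frac{\sqrt{42}}{3} = - \frac{4 \sqrt{42}}{3} \approx -8.641$)
$M{\left(27,7 \right)} R = \frac{1}{3} \cdot 27 \left(- \frac{4 \sqrt{42}}{3}\right) = 9 \left(- \frac{4 \sqrt{42}}{3}\right) = - 12 \sqrt{42}$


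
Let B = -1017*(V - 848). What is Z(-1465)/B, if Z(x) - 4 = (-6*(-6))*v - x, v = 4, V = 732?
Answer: 1613/117972 ≈ 0.013673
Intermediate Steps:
B = 117972 (B = -1017*(732 - 848) = -1017*(-116) = 117972)
Z(x) = 148 - x (Z(x) = 4 + (-6*(-6)*4 - x) = 4 + (36*4 - x) = 4 + (144 - x) = 148 - x)
Z(-1465)/B = (148 - 1*(-1465))/117972 = (148 + 1465)*(1/117972) = 1613*(1/117972) = 1613/117972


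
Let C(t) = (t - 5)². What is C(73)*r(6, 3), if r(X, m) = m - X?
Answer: -13872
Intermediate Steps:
C(t) = (-5 + t)²
C(73)*r(6, 3) = (-5 + 73)²*(3 - 1*6) = 68²*(3 - 6) = 4624*(-3) = -13872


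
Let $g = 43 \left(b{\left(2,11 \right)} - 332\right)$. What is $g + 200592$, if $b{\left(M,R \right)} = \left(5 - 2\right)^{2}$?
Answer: $186703$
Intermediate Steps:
$b{\left(M,R \right)} = 9$ ($b{\left(M,R \right)} = 3^{2} = 9$)
$g = -13889$ ($g = 43 \left(9 - 332\right) = 43 \left(-323\right) = -13889$)
$g + 200592 = -13889 + 200592 = 186703$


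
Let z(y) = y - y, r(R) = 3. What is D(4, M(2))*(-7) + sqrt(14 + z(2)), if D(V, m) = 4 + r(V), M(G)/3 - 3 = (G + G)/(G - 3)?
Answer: -49 + sqrt(14) ≈ -45.258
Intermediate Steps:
M(G) = 9 + 6*G/(-3 + G) (M(G) = 9 + 3*((G + G)/(G - 3)) = 9 + 3*((2*G)/(-3 + G)) = 9 + 3*(2*G/(-3 + G)) = 9 + 6*G/(-3 + G))
z(y) = 0
D(V, m) = 7 (D(V, m) = 4 + 3 = 7)
D(4, M(2))*(-7) + sqrt(14 + z(2)) = 7*(-7) + sqrt(14 + 0) = -49 + sqrt(14)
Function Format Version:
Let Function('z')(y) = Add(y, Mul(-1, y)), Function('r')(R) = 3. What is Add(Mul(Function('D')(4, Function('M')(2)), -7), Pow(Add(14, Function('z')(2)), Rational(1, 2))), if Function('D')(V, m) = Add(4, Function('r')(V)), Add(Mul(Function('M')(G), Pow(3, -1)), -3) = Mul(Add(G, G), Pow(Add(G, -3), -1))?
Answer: Add(-49, Pow(14, Rational(1, 2))) ≈ -45.258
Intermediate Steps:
Function('M')(G) = Add(9, Mul(6, G, Pow(Add(-3, G), -1))) (Function('M')(G) = Add(9, Mul(3, Mul(Add(G, G), Pow(Add(G, -3), -1)))) = Add(9, Mul(3, Mul(Mul(2, G), Pow(Add(-3, G), -1)))) = Add(9, Mul(3, Mul(2, G, Pow(Add(-3, G), -1)))) = Add(9, Mul(6, G, Pow(Add(-3, G), -1))))
Function('z')(y) = 0
Function('D')(V, m) = 7 (Function('D')(V, m) = Add(4, 3) = 7)
Add(Mul(Function('D')(4, Function('M')(2)), -7), Pow(Add(14, Function('z')(2)), Rational(1, 2))) = Add(Mul(7, -7), Pow(Add(14, 0), Rational(1, 2))) = Add(-49, Pow(14, Rational(1, 2)))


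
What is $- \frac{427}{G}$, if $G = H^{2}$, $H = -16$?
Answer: $- \frac{427}{256} \approx -1.668$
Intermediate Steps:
$G = 256$ ($G = \left(-16\right)^{2} = 256$)
$- \frac{427}{G} = - \frac{427}{256}$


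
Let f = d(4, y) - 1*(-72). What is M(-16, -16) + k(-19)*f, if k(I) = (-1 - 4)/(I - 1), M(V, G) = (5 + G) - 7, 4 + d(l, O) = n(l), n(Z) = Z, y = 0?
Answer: 0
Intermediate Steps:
d(l, O) = -4 + l
M(V, G) = -2 + G
f = 72 (f = (-4 + 4) - 1*(-72) = 0 + 72 = 72)
k(I) = -5/(-1 + I)
M(-16, -16) + k(-19)*f = (-2 - 16) - 5/(-1 - 19)*72 = -18 - 5/(-20)*72 = -18 - 5*(-1/20)*72 = -18 + (¼)*72 = -18 + 18 = 0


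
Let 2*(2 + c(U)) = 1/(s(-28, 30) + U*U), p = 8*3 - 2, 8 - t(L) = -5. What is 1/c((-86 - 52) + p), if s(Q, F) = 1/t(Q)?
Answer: -349858/699703 ≈ -0.50001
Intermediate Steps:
t(L) = 13 (t(L) = 8 - 1*(-5) = 8 + 5 = 13)
p = 22 (p = 24 - 2 = 22)
s(Q, F) = 1/13
c(U) = -2 + 1/(2*(1/13 + U²)) (c(U) = -2 + 1/(2*(1/13 + U*U)) = -2 + 1/(2*(1/13 + U²)))
1/c((-86 - 52) + p) = 1/((9 - 52*((-86 - 52) + 22)²)/(2*(1 + 13*((-86 - 52) + 22)²))) = 1/((9 - 52*(-138 + 22)²)/(2*(1 + 13*(-138 + 22)²))) = 1/((9 - 52*(-116)²)/(2*(1 + 13*(-116)²))) = 1/((9 - 52*13456)/(2*(1 + 13*13456))) = 1/((9 - 699712)/(2*(1 + 174928))) = 1/((½)*(-699703)/174929) = 1/((½)*(1/174929)*(-699703)) = 1/(-699703/349858) = -349858/699703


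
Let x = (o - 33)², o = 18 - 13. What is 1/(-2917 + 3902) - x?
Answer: -772239/985 ≈ -784.00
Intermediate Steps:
o = 5
x = 784 (x = (5 - 33)² = (-28)² = 784)
1/(-2917 + 3902) - x = 1/(-2917 + 3902) - 1*784 = 1/985 - 784 = -772239/985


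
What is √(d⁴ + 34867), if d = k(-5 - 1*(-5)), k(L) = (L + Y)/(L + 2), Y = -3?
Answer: √557953/4 ≈ 186.74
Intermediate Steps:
k(L) = (-3 + L)/(2 + L) (k(L) = (L - 3)/(L + 2) = (-3 + L)/(2 + L))
d = -3/2 (d = (-3 + (-5 - 1*(-5)))/(2 + (-5 - 1*(-5))) = (-3 + (-5 + 5))/(2 + (-5 + 5)) = (-3 + 0)/(2 + 0) = -3/2 ≈ -1.5000)
√(d⁴ + 34867) = √((-3/2)⁴ + 34867) = √(81/16 + 34867) = √(557953/16) = √557953/4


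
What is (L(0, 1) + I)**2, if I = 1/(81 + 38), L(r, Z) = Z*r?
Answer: 1/14161 ≈ 7.0616e-5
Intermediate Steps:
I = 1/119 ≈ 0.0084034
(L(0, 1) + I)**2 = (1*0 + 1/119)**2 = (0 + 1/119)**2 = (1/119)**2 = 1/14161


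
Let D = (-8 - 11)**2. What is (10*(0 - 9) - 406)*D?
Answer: -179056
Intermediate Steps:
D = 361 (D = (-19)**2 = 361)
(10*(0 - 9) - 406)*D = (10*(0 - 9) - 406)*361 = (10*(-9) - 406)*361 = (-90 - 406)*361 = -496*361 = -179056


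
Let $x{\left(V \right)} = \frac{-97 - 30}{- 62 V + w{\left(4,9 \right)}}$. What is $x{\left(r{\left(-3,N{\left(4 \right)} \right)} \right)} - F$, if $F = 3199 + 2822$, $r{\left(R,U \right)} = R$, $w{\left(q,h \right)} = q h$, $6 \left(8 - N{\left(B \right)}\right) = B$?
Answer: $- \frac{1336789}{222} \approx -6021.6$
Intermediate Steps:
$N{\left(B \right)} = 8 - \frac{B}{6}$
$w{\left(q,h \right)} = h q$
$x{\left(V \right)} = - \frac{127}{36 - 62 V}$ ($x{\left(V \right)} = \frac{-97 - 30}{- 62 V + 9 \cdot 4} = - \frac{127}{- 62 V + 36} = - \frac{127}{36 - 62 V}$)
$F = 6021$
$x{\left(r{\left(-3,N{\left(4 \right)} \right)} \right)} - F = \frac{127}{2 \left(-18 + 31 \left(-3\right)\right)} - 6021 = \frac{127}{2 \left(-18 - 93\right)} - 6021 = \frac{127}{2 \left(-111\right)} - 6021 = \frac{127}{2} \left(- \frac{1}{111}\right) - 6021 = - \frac{127}{222} - 6021 = - \frac{1336789}{222}$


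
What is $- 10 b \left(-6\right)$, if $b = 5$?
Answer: $300$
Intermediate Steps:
$- 10 b \left(-6\right) = \left(-10\right) 5 \left(-6\right) = \left(-50\right) \left(-6\right) = 300$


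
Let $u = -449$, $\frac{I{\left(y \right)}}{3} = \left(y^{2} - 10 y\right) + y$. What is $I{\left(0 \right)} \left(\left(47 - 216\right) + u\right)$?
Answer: $0$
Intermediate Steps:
$I{\left(y \right)} = - 27 y + 3 y^{2}$ ($I{\left(y \right)} = 3 \left(\left(y^{2} - 10 y\right) + y\right) = 3 \left(y^{2} - 9 y\right) = - 27 y + 3 y^{2}$)
$I{\left(0 \right)} \left(\left(47 - 216\right) + u\right) = 3 \cdot 0 \left(-9 + 0\right) \left(\left(47 - 216\right) - 449\right) = 3 \cdot 0 \left(-9\right) \left(\left(47 - 216\right) - 449\right) = 0 \left(-169 - 449\right) = 0 \left(-618\right) = 0$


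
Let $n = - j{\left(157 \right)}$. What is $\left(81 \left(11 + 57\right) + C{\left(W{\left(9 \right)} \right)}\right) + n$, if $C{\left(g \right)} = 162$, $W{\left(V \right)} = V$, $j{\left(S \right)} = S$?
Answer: $5513$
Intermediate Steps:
$n = -157$ ($n = \left(-1\right) 157 = -157$)
$\left(81 \left(11 + 57\right) + C{\left(W{\left(9 \right)} \right)}\right) + n = \left(81 \left(11 + 57\right) + 162\right) - 157 = \left(81 \cdot 68 + 162\right) - 157 = \left(5508 + 162\right) - 157 = 5670 - 157 = 5513$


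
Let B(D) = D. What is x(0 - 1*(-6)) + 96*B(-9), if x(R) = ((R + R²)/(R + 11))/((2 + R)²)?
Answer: -469995/544 ≈ -863.96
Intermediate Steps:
x(R) = (R + R²)/((2 + R)²*(11 + R)) (x(R) = ((R + R²)/(11 + R))/(2 + R)² = (R + R²)/((2 + R)²*(11 + R)))
x(0 - 1*(-6)) + 96*B(-9) = (0 - 1*(-6))*(1 + (0 - 1*(-6)))/((2 + (0 - 1*(-6)))²*(11 + (0 - 1*(-6)))) + 96*(-9) = (0 + 6)*(1 + (0 + 6))/((2 + (0 + 6))²*(11 + (0 + 6))) - 864 = 6*(1 + 6)/((2 + 6)²*(11 + 6)) - 864 = 6*7/(8²*17) - 864 = 6*(1/64)*(1/17)*7 - 864 = 21/544 - 864 = -469995/544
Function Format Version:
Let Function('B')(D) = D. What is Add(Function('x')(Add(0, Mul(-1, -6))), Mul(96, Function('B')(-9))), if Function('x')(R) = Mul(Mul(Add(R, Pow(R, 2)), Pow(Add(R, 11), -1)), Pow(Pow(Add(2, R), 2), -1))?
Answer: Rational(-469995, 544) ≈ -863.96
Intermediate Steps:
Function('x')(R) = Mul(Pow(Add(2, R), -2), Pow(Add(11, R), -1), Add(R, Pow(R, 2))) (Function('x')(R) = Mul(Mul(Add(R, Pow(R, 2)), Pow(Add(11, R), -1)), Pow(Add(2, R), -2)) = Mul(Mul(Pow(Add(11, R), -1), Add(R, Pow(R, 2))), Pow(Add(2, R), -2)) = Mul(Pow(Add(2, R), -2), Pow(Add(11, R), -1), Add(R, Pow(R, 2))))
Add(Function('x')(Add(0, Mul(-1, -6))), Mul(96, Function('B')(-9))) = Add(Mul(Add(0, Mul(-1, -6)), Pow(Add(2, Add(0, Mul(-1, -6))), -2), Pow(Add(11, Add(0, Mul(-1, -6))), -1), Add(1, Add(0, Mul(-1, -6)))), Mul(96, -9)) = Add(Mul(Add(0, 6), Pow(Add(2, Add(0, 6)), -2), Pow(Add(11, Add(0, 6)), -1), Add(1, Add(0, 6))), -864) = Add(Mul(6, Pow(Add(2, 6), -2), Pow(Add(11, 6), -1), Add(1, 6)), -864) = Add(Mul(6, Pow(8, -2), Pow(17, -1), 7), -864) = Add(Mul(6, Rational(1, 64), Rational(1, 17), 7), -864) = Add(Rational(21, 544), -864) = Rational(-469995, 544)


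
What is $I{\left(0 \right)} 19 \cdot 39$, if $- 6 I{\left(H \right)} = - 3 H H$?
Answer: $0$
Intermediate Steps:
$I{\left(H \right)} = \frac{H^{2}}{2}$ ($I{\left(H \right)} = - \frac{- 3 H H}{6} = - \frac{\left(-3\right) H^{2}}{6} = \frac{H^{2}}{2}$)
$I{\left(0 \right)} 19 \cdot 39 = \frac{0^{2}}{2} \cdot 19 \cdot 39 = \frac{1}{2} \cdot 0 \cdot 19 \cdot 39 = 0 \cdot 19 \cdot 39 = 0 \cdot 39 = 0$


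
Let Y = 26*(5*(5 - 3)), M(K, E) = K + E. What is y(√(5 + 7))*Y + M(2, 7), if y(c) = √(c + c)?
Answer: 9 + 520*3^(¼) ≈ 693.36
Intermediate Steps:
M(K, E) = E + K
y(c) = √2*√c (y(c) = √(2*c) = √2*√c)
Y = 260 (Y = 26*(5*2) = 26*10 = 260)
y(√(5 + 7))*Y + M(2, 7) = (√2*√(√(5 + 7)))*260 + (7 + 2) = (√2*√(√12))*260 + 9 = (√2*√(2*√3))*260 + 9 = (√2*(√2*3^(¼)))*260 + 9 = (2*3^(¼))*260 + 9 = 520*3^(¼) + 9 = 9 + 520*3^(¼)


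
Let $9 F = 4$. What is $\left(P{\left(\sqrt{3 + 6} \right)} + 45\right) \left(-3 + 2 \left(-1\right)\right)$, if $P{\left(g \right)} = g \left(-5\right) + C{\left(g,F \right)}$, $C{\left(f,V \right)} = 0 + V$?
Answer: $- \frac{1370}{9} \approx -152.22$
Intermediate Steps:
$F = \frac{4}{9}$ ($F = \frac{1}{9} \cdot 4 = \frac{4}{9} \approx 0.44444$)
$C{\left(f,V \right)} = V$
$P{\left(g \right)} = \frac{4}{9} - 5 g$ ($P{\left(g \right)} = g \left(-5\right) + \frac{4}{9} = - 5 g + \frac{4}{9} = \frac{4}{9} - 5 g$)
$\left(P{\left(\sqrt{3 + 6} \right)} + 45\right) \left(-3 + 2 \left(-1\right)\right) = \left(\left(\frac{4}{9} - 5 \sqrt{3 + 6}\right) + 45\right) \left(-3 + 2 \left(-1\right)\right) = \left(\left(\frac{4}{9} - 5 \sqrt{9}\right) + 45\right) \left(-3 - 2\right) = \left(\left(\frac{4}{9} - 15\right) + 45\right) \left(-5\right) = \left(- \frac{131}{9} + 45\right) \left(-5\right) = \frac{274}{9} \left(-5\right) = - \frac{1370}{9}$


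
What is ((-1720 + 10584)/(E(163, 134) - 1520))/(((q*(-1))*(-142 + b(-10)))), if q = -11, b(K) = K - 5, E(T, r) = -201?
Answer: 8864/2972167 ≈ 0.0029823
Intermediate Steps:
b(K) = -5 + K
((-1720 + 10584)/(E(163, 134) - 1520))/(((q*(-1))*(-142 + b(-10)))) = ((-1720 + 10584)/(-201 - 1520))/(((-11*(-1))*(-142 + (-5 - 10)))) = (8864/(-1721))/((11*(-142 - 15))) = (8864*(-1/1721))/((11*(-157))) = -8864/1721/(-1727) = -8864/1721*(-1/1727) = 8864/2972167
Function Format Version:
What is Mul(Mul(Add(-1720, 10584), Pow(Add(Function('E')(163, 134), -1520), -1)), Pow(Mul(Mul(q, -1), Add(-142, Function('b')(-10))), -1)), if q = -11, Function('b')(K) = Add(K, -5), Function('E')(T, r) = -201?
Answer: Rational(8864, 2972167) ≈ 0.0029823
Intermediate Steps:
Function('b')(K) = Add(-5, K)
Mul(Mul(Add(-1720, 10584), Pow(Add(Function('E')(163, 134), -1520), -1)), Pow(Mul(Mul(q, -1), Add(-142, Function('b')(-10))), -1)) = Mul(Mul(Add(-1720, 10584), Pow(Add(-201, -1520), -1)), Pow(Mul(Mul(-11, -1), Add(-142, Add(-5, -10))), -1)) = Mul(Mul(8864, Pow(-1721, -1)), Pow(Mul(11, Add(-142, -15)), -1)) = Mul(Mul(8864, Rational(-1, 1721)), Pow(Mul(11, -157), -1)) = Mul(Rational(-8864, 1721), Pow(-1727, -1)) = Mul(Rational(-8864, 1721), Rational(-1, 1727)) = Rational(8864, 2972167)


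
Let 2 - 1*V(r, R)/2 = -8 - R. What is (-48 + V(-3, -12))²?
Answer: 2704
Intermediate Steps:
V(r, R) = 20 + 2*R (V(r, R) = 4 - 2*(-8 - R) = 4 + (16 + 2*R) = 20 + 2*R)
(-48 + V(-3, -12))² = (-48 + (20 + 2*(-12)))² = (-48 + (20 - 24))² = (-48 - 4)² = (-52)² = 2704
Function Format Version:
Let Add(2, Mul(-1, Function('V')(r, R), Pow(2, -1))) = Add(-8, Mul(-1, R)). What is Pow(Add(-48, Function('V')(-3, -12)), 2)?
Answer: 2704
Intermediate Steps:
Function('V')(r, R) = Add(20, Mul(2, R)) (Function('V')(r, R) = Add(4, Mul(-2, Add(-8, Mul(-1, R)))) = Add(4, Add(16, Mul(2, R))) = Add(20, Mul(2, R)))
Pow(Add(-48, Function('V')(-3, -12)), 2) = Pow(Add(-48, Add(20, Mul(2, -12))), 2) = Pow(Add(-48, Add(20, -24)), 2) = Pow(Add(-48, -4), 2) = Pow(-52, 2) = 2704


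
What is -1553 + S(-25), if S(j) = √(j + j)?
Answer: -1553 + 5*I*√2 ≈ -1553.0 + 7.0711*I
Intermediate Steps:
S(j) = √2*√j (S(j) = √(2*j) = √2*√j)
-1553 + S(-25) = -1553 + √2*√(-25) = -1553 + √2*(5*I) = -1553 + 5*I*√2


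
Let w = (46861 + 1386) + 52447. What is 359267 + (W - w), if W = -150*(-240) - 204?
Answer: 294369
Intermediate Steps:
W = 35796 (W = 36000 - 204 = 35796)
w = 100694 (w = 48247 + 52447 = 100694)
359267 + (W - w) = 359267 + (35796 - 1*100694) = 359267 + (35796 - 100694) = 359267 - 64898 = 294369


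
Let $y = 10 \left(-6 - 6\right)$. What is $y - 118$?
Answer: $-238$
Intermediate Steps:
$y = -120$ ($y = 10 \left(-12\right) = -120$)
$y - 118 = -120 - 118 = -238$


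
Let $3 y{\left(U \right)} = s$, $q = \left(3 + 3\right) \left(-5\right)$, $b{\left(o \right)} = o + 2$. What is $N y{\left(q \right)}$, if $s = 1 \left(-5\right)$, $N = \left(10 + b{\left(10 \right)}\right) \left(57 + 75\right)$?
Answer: $-4840$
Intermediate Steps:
$b{\left(o \right)} = 2 + o$
$N = 2904$ ($N = \left(10 + \left(2 + 10\right)\right) \left(57 + 75\right) = \left(10 + 12\right) 132 = 22 \cdot 132 = 2904$)
$q = -30$ ($q = 6 \left(-5\right) = -30$)
$s = -5$
$y{\left(U \right)} = - \frac{5}{3}$ ($y{\left(U \right)} = \frac{1}{3} \left(-5\right) = - \frac{5}{3}$)
$N y{\left(q \right)} = 2904 \left(- \frac{5}{3}\right) = -4840$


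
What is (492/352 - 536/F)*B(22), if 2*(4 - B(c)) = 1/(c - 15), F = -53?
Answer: 268435/5936 ≈ 45.222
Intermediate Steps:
B(c) = 4 - 1/(2*(-15 + c)) (B(c) = 4 - 1/(2*(c - 15)) = 4 - 1/(2*(-15 + c)))
(492/352 - 536/F)*B(22) = (492/352 - 536/(-53))*((-121 + 8*22)/(2*(-15 + 22))) = (492*(1/352) - 536*(-1/53))*((1/2)*(-121 + 176)/7) = (123/88 + 536/53)*((1/2)*(1/7)*55) = (53687/4664)*(55/14) = 268435/5936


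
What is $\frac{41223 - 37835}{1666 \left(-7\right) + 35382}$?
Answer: $\frac{847}{5930} \approx 0.14283$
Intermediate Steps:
$\frac{41223 - 37835}{1666 \left(-7\right) + 35382} = \frac{3388}{-11662 + 35382} = \frac{3388}{23720} = 3388 \cdot \frac{1}{23720} = \frac{847}{5930}$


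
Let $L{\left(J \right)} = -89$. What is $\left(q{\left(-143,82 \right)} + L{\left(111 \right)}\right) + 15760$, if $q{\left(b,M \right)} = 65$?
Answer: $15736$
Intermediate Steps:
$\left(q{\left(-143,82 \right)} + L{\left(111 \right)}\right) + 15760 = \left(65 - 89\right) + 15760 = -24 + 15760 = 15736$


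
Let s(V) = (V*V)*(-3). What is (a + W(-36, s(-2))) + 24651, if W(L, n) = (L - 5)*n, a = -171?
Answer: 24972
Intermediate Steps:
s(V) = -3*V² (s(V) = V²*(-3) = -3*V²)
W(L, n) = n*(-5 + L) (W(L, n) = (-5 + L)*n = n*(-5 + L))
(a + W(-36, s(-2))) + 24651 = (-171 + (-3*(-2)²)*(-5 - 36)) + 24651 = (-171 - 3*4*(-41)) + 24651 = (-171 - 12*(-41)) + 24651 = (-171 + 492) + 24651 = 321 + 24651 = 24972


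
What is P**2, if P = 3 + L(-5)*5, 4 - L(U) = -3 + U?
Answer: 3969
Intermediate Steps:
L(U) = 7 - U (L(U) = 4 - (-3 + U) = 4 + (3 - U) = 7 - U)
P = 63 (P = 3 + (7 - 1*(-5))*5 = 3 + (7 + 5)*5 = 3 + 12*5 = 3 + 60 = 63)
P**2 = 63**2 = 3969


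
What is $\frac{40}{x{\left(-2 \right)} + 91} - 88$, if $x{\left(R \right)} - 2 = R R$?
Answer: $- \frac{8496}{97} \approx -87.588$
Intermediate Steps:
$x{\left(R \right)} = 2 + R^{2}$ ($x{\left(R \right)} = 2 + R R = 2 + R^{2}$)
$\frac{40}{x{\left(-2 \right)} + 91} - 88 = \frac{40}{\left(2 + \left(-2\right)^{2}\right) + 91} - 88 = \frac{40}{\left(2 + 4\right) + 91} - 88 = \frac{40}{6 + 91} - 88 = \frac{40}{97} - 88 = - \frac{8496}{97}$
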